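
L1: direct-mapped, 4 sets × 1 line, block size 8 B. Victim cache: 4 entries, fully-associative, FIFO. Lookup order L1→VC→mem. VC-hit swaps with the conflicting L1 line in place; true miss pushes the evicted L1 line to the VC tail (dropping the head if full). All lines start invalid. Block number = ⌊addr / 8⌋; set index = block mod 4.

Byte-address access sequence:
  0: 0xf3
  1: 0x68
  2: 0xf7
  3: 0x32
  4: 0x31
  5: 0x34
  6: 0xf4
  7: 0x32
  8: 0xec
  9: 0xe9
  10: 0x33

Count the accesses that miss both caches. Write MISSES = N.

#0 0xf3→b30/s2 MISS; vc=[]
#1 0x68→b13/s1 MISS; vc=[]
#2 0xf7→b30/s2 L1-HIT; vc=[]
#3 0x32→b6/s2 MISS; vc=[30]
#4 0x31→b6/s2 L1-HIT; vc=[30]
#5 0x34→b6/s2 L1-HIT; vc=[30]
#6 0xf4→b30/s2 VC-HIT; vc=[6]
#7 0x32→b6/s2 VC-HIT; vc=[30]
#8 0xec→b29/s1 MISS; vc=[30,13]
#9 0xe9→b29/s1 L1-HIT; vc=[30,13]
#10 0x33→b6/s2 L1-HIT; vc=[30,13]

MISSES = 4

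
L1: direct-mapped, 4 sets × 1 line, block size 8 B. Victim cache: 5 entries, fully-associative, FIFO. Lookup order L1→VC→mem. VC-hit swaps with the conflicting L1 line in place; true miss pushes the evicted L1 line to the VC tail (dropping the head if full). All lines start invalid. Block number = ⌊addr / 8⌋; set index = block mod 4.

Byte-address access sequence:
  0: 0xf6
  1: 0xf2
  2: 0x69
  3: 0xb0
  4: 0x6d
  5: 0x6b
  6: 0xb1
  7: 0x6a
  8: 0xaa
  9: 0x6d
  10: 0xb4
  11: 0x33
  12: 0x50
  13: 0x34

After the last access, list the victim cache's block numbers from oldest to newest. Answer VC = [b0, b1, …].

VC = [30, 21, 22, 10]

  [0] addr=0xf6 blk=30 s=2: MISS | VC []
  [1] addr=0xf2 blk=30 s=2: L1-HIT | VC []
  [2] addr=0x69 blk=13 s=1: MISS | VC []
  [3] addr=0xb0 blk=22 s=2: MISS | VC [30]
  [4] addr=0x6d blk=13 s=1: L1-HIT | VC [30]
  [5] addr=0x6b blk=13 s=1: L1-HIT | VC [30]
  [6] addr=0xb1 blk=22 s=2: L1-HIT | VC [30]
  [7] addr=0x6a blk=13 s=1: L1-HIT | VC [30]
  [8] addr=0xaa blk=21 s=1: MISS | VC [30, 13]
  [9] addr=0x6d blk=13 s=1: VC-HIT | VC [30, 21]
  [10] addr=0xb4 blk=22 s=2: L1-HIT | VC [30, 21]
  [11] addr=0x33 blk=6 s=2: MISS | VC [30, 21, 22]
  [12] addr=0x50 blk=10 s=2: MISS | VC [30, 21, 22, 6]
  [13] addr=0x34 blk=6 s=2: VC-HIT | VC [30, 21, 22, 10]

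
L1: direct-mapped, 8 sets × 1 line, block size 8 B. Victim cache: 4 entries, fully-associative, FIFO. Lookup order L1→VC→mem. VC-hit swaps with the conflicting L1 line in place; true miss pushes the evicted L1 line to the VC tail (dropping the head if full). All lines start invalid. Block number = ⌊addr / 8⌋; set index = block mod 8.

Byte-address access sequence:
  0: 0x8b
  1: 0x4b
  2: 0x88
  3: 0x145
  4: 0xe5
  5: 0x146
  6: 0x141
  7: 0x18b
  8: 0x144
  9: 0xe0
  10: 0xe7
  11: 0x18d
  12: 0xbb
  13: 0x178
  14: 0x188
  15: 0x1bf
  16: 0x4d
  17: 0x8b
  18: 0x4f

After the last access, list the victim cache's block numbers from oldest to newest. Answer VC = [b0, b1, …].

VC = [49, 17, 23, 47]

0: 0x8b (blk 17, set 1) → MISS  vc=[]
1: 0x4b (blk 9, set 1) → MISS  vc=[17]
2: 0x88 (blk 17, set 1) → VC-HIT  vc=[9]
3: 0x145 (blk 40, set 0) → MISS  vc=[9]
4: 0xe5 (blk 28, set 4) → MISS  vc=[9]
5: 0x146 (blk 40, set 0) → L1-HIT  vc=[9]
6: 0x141 (blk 40, set 0) → L1-HIT  vc=[9]
7: 0x18b (blk 49, set 1) → MISS  vc=[9, 17]
8: 0x144 (blk 40, set 0) → L1-HIT  vc=[9, 17]
9: 0xe0 (blk 28, set 4) → L1-HIT  vc=[9, 17]
10: 0xe7 (blk 28, set 4) → L1-HIT  vc=[9, 17]
11: 0x18d (blk 49, set 1) → L1-HIT  vc=[9, 17]
12: 0xbb (blk 23, set 7) → MISS  vc=[9, 17]
13: 0x178 (blk 47, set 7) → MISS  vc=[9, 17, 23]
14: 0x188 (blk 49, set 1) → L1-HIT  vc=[9, 17, 23]
15: 0x1bf (blk 55, set 7) → MISS  vc=[9, 17, 23, 47]
16: 0x4d (blk 9, set 1) → VC-HIT  vc=[49, 17, 23, 47]
17: 0x8b (blk 17, set 1) → VC-HIT  vc=[49, 9, 23, 47]
18: 0x4f (blk 9, set 1) → VC-HIT  vc=[49, 17, 23, 47]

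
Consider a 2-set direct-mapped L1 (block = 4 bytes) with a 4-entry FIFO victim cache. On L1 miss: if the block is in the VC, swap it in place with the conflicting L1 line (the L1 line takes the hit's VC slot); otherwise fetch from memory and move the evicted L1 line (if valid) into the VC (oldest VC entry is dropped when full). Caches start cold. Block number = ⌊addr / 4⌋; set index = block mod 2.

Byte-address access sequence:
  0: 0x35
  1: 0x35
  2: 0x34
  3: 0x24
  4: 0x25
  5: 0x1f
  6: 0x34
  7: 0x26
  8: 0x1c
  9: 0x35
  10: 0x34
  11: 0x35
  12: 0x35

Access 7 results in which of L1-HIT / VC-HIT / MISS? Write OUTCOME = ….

  [0] addr=0x35 blk=13 s=1: MISS | VC []
  [1] addr=0x35 blk=13 s=1: L1-HIT | VC []
  [2] addr=0x34 blk=13 s=1: L1-HIT | VC []
  [3] addr=0x24 blk=9 s=1: MISS | VC [13]
  [4] addr=0x25 blk=9 s=1: L1-HIT | VC [13]
  [5] addr=0x1f blk=7 s=1: MISS | VC [13, 9]
  [6] addr=0x34 blk=13 s=1: VC-HIT | VC [7, 9]
  [7] addr=0x26 blk=9 s=1: VC-HIT | VC [7, 13]
  [8] addr=0x1c blk=7 s=1: VC-HIT | VC [9, 13]
  [9] addr=0x35 blk=13 s=1: VC-HIT | VC [9, 7]
  [10] addr=0x34 blk=13 s=1: L1-HIT | VC [9, 7]
  [11] addr=0x35 blk=13 s=1: L1-HIT | VC [9, 7]
  [12] addr=0x35 blk=13 s=1: L1-HIT | VC [9, 7]

OUTCOME = VC-HIT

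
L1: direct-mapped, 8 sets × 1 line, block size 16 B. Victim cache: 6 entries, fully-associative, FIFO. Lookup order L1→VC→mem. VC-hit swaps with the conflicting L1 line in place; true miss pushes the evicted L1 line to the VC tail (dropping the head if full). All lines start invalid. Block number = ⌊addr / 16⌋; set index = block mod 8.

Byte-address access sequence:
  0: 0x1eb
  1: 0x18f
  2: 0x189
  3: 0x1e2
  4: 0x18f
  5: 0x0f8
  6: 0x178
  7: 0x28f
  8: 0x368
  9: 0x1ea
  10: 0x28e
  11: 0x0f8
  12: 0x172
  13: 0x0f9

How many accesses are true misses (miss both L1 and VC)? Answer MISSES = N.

0: 0x1eb (blk 30, set 6) → MISS  vc=[]
1: 0x18f (blk 24, set 0) → MISS  vc=[]
2: 0x189 (blk 24, set 0) → L1-HIT  vc=[]
3: 0x1e2 (blk 30, set 6) → L1-HIT  vc=[]
4: 0x18f (blk 24, set 0) → L1-HIT  vc=[]
5: 0xf8 (blk 15, set 7) → MISS  vc=[]
6: 0x178 (blk 23, set 7) → MISS  vc=[15]
7: 0x28f (blk 40, set 0) → MISS  vc=[15, 24]
8: 0x368 (blk 54, set 6) → MISS  vc=[15, 24, 30]
9: 0x1ea (blk 30, set 6) → VC-HIT  vc=[15, 24, 54]
10: 0x28e (blk 40, set 0) → L1-HIT  vc=[15, 24, 54]
11: 0xf8 (blk 15, set 7) → VC-HIT  vc=[23, 24, 54]
12: 0x172 (blk 23, set 7) → VC-HIT  vc=[15, 24, 54]
13: 0xf9 (blk 15, set 7) → VC-HIT  vc=[23, 24, 54]

MISSES = 6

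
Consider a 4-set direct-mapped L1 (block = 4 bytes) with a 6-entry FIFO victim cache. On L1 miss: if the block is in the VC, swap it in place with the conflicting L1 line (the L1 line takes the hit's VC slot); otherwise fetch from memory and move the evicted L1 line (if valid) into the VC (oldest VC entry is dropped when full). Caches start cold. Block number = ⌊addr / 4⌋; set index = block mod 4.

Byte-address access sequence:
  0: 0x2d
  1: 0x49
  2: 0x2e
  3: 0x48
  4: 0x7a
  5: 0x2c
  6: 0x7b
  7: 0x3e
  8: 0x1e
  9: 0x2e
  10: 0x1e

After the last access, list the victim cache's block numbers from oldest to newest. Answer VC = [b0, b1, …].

0: 0x2d (blk 11, set 3) → MISS  vc=[]
1: 0x49 (blk 18, set 2) → MISS  vc=[]
2: 0x2e (blk 11, set 3) → L1-HIT  vc=[]
3: 0x48 (blk 18, set 2) → L1-HIT  vc=[]
4: 0x7a (blk 30, set 2) → MISS  vc=[18]
5: 0x2c (blk 11, set 3) → L1-HIT  vc=[18]
6: 0x7b (blk 30, set 2) → L1-HIT  vc=[18]
7: 0x3e (blk 15, set 3) → MISS  vc=[18, 11]
8: 0x1e (blk 7, set 3) → MISS  vc=[18, 11, 15]
9: 0x2e (blk 11, set 3) → VC-HIT  vc=[18, 7, 15]
10: 0x1e (blk 7, set 3) → VC-HIT  vc=[18, 11, 15]

VC = [18, 11, 15]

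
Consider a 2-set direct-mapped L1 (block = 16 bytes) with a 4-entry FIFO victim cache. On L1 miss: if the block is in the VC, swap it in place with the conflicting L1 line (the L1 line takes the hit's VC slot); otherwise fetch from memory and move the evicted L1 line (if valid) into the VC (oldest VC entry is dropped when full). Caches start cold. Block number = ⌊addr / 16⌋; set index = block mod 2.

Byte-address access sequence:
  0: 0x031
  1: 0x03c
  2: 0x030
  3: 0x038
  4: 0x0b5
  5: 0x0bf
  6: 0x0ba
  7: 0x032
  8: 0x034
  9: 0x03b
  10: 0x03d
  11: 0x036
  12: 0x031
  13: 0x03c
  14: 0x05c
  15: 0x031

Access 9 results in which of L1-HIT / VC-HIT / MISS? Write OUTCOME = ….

OUTCOME = L1-HIT

0: 0x31 (blk 3, set 1) → MISS  vc=[]
1: 0x3c (blk 3, set 1) → L1-HIT  vc=[]
2: 0x30 (blk 3, set 1) → L1-HIT  vc=[]
3: 0x38 (blk 3, set 1) → L1-HIT  vc=[]
4: 0xb5 (blk 11, set 1) → MISS  vc=[3]
5: 0xbf (blk 11, set 1) → L1-HIT  vc=[3]
6: 0xba (blk 11, set 1) → L1-HIT  vc=[3]
7: 0x32 (blk 3, set 1) → VC-HIT  vc=[11]
8: 0x34 (blk 3, set 1) → L1-HIT  vc=[11]
9: 0x3b (blk 3, set 1) → L1-HIT  vc=[11]
10: 0x3d (blk 3, set 1) → L1-HIT  vc=[11]
11: 0x36 (blk 3, set 1) → L1-HIT  vc=[11]
12: 0x31 (blk 3, set 1) → L1-HIT  vc=[11]
13: 0x3c (blk 3, set 1) → L1-HIT  vc=[11]
14: 0x5c (blk 5, set 1) → MISS  vc=[11, 3]
15: 0x31 (blk 3, set 1) → VC-HIT  vc=[11, 5]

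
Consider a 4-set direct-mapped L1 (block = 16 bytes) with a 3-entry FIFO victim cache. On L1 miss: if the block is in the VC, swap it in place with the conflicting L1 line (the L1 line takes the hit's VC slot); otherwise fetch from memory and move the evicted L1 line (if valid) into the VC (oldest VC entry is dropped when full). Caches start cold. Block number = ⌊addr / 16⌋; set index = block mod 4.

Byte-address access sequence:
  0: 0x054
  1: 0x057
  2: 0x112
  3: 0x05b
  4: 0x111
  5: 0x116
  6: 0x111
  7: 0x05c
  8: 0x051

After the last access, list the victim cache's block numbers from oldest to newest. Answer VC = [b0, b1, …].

#0 0x54→b5/s1 MISS; vc=[]
#1 0x57→b5/s1 L1-HIT; vc=[]
#2 0x112→b17/s1 MISS; vc=[5]
#3 0x5b→b5/s1 VC-HIT; vc=[17]
#4 0x111→b17/s1 VC-HIT; vc=[5]
#5 0x116→b17/s1 L1-HIT; vc=[5]
#6 0x111→b17/s1 L1-HIT; vc=[5]
#7 0x5c→b5/s1 VC-HIT; vc=[17]
#8 0x51→b5/s1 L1-HIT; vc=[17]

VC = [17]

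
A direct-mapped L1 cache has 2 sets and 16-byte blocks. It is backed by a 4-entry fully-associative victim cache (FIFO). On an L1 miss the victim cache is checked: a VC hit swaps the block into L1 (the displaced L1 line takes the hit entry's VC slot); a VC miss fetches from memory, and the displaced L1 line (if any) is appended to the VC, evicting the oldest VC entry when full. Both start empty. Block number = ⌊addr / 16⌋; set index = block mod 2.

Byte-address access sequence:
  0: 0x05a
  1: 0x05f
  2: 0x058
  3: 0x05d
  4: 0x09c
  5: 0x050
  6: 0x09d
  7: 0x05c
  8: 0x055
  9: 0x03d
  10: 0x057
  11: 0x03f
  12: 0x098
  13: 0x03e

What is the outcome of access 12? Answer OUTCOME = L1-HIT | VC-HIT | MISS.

0: 0x5a (blk 5, set 1) → MISS  vc=[]
1: 0x5f (blk 5, set 1) → L1-HIT  vc=[]
2: 0x58 (blk 5, set 1) → L1-HIT  vc=[]
3: 0x5d (blk 5, set 1) → L1-HIT  vc=[]
4: 0x9c (blk 9, set 1) → MISS  vc=[5]
5: 0x50 (blk 5, set 1) → VC-HIT  vc=[9]
6: 0x9d (blk 9, set 1) → VC-HIT  vc=[5]
7: 0x5c (blk 5, set 1) → VC-HIT  vc=[9]
8: 0x55 (blk 5, set 1) → L1-HIT  vc=[9]
9: 0x3d (blk 3, set 1) → MISS  vc=[9, 5]
10: 0x57 (blk 5, set 1) → VC-HIT  vc=[9, 3]
11: 0x3f (blk 3, set 1) → VC-HIT  vc=[9, 5]
12: 0x98 (blk 9, set 1) → VC-HIT  vc=[3, 5]
13: 0x3e (blk 3, set 1) → VC-HIT  vc=[9, 5]

OUTCOME = VC-HIT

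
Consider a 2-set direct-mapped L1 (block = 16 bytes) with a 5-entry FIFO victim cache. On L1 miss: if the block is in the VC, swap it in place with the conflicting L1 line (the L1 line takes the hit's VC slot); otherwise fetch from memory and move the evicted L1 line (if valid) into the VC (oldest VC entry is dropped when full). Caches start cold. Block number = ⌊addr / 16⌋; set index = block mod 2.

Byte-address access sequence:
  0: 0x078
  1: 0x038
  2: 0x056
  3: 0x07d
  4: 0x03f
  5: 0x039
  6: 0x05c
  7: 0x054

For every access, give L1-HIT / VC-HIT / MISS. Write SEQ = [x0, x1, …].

0: 0x78 (blk 7, set 1) → MISS  vc=[]
1: 0x38 (blk 3, set 1) → MISS  vc=[7]
2: 0x56 (blk 5, set 1) → MISS  vc=[7, 3]
3: 0x7d (blk 7, set 1) → VC-HIT  vc=[5, 3]
4: 0x3f (blk 3, set 1) → VC-HIT  vc=[5, 7]
5: 0x39 (blk 3, set 1) → L1-HIT  vc=[5, 7]
6: 0x5c (blk 5, set 1) → VC-HIT  vc=[3, 7]
7: 0x54 (blk 5, set 1) → L1-HIT  vc=[3, 7]

SEQ = [MISS, MISS, MISS, VC-HIT, VC-HIT, L1-HIT, VC-HIT, L1-HIT]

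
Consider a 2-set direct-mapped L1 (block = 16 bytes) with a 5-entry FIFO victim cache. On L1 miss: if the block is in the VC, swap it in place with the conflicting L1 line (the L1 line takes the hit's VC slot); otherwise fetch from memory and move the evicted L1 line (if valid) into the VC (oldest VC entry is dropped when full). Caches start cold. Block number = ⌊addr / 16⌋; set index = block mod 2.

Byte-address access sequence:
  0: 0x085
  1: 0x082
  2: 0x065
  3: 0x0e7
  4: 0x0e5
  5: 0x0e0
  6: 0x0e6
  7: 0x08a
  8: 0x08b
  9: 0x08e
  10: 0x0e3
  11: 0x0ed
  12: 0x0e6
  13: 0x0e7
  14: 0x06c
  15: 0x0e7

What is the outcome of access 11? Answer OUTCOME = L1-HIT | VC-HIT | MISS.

  [0] addr=0x85 blk=8 s=0: MISS | VC []
  [1] addr=0x82 blk=8 s=0: L1-HIT | VC []
  [2] addr=0x65 blk=6 s=0: MISS | VC [8]
  [3] addr=0xe7 blk=14 s=0: MISS | VC [8, 6]
  [4] addr=0xe5 blk=14 s=0: L1-HIT | VC [8, 6]
  [5] addr=0xe0 blk=14 s=0: L1-HIT | VC [8, 6]
  [6] addr=0xe6 blk=14 s=0: L1-HIT | VC [8, 6]
  [7] addr=0x8a blk=8 s=0: VC-HIT | VC [14, 6]
  [8] addr=0x8b blk=8 s=0: L1-HIT | VC [14, 6]
  [9] addr=0x8e blk=8 s=0: L1-HIT | VC [14, 6]
  [10] addr=0xe3 blk=14 s=0: VC-HIT | VC [8, 6]
  [11] addr=0xed blk=14 s=0: L1-HIT | VC [8, 6]
  [12] addr=0xe6 blk=14 s=0: L1-HIT | VC [8, 6]
  [13] addr=0xe7 blk=14 s=0: L1-HIT | VC [8, 6]
  [14] addr=0x6c blk=6 s=0: VC-HIT | VC [8, 14]
  [15] addr=0xe7 blk=14 s=0: VC-HIT | VC [8, 6]

OUTCOME = L1-HIT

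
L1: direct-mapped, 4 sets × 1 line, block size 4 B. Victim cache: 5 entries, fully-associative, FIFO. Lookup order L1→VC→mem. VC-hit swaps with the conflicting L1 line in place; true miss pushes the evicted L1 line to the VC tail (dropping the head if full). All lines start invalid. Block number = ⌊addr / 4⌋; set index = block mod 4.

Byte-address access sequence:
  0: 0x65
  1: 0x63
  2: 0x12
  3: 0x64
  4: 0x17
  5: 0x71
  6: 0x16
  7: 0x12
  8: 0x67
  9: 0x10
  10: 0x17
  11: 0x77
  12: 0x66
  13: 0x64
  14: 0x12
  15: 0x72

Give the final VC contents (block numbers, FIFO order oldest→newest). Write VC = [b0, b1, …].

VC = [24, 29, 4, 5]

  [0] addr=0x65 blk=25 s=1: MISS | VC []
  [1] addr=0x63 blk=24 s=0: MISS | VC []
  [2] addr=0x12 blk=4 s=0: MISS | VC [24]
  [3] addr=0x64 blk=25 s=1: L1-HIT | VC [24]
  [4] addr=0x17 blk=5 s=1: MISS | VC [24, 25]
  [5] addr=0x71 blk=28 s=0: MISS | VC [24, 25, 4]
  [6] addr=0x16 blk=5 s=1: L1-HIT | VC [24, 25, 4]
  [7] addr=0x12 blk=4 s=0: VC-HIT | VC [24, 25, 28]
  [8] addr=0x67 blk=25 s=1: VC-HIT | VC [24, 5, 28]
  [9] addr=0x10 blk=4 s=0: L1-HIT | VC [24, 5, 28]
  [10] addr=0x17 blk=5 s=1: VC-HIT | VC [24, 25, 28]
  [11] addr=0x77 blk=29 s=1: MISS | VC [24, 25, 28, 5]
  [12] addr=0x66 blk=25 s=1: VC-HIT | VC [24, 29, 28, 5]
  [13] addr=0x64 blk=25 s=1: L1-HIT | VC [24, 29, 28, 5]
  [14] addr=0x12 blk=4 s=0: L1-HIT | VC [24, 29, 28, 5]
  [15] addr=0x72 blk=28 s=0: VC-HIT | VC [24, 29, 4, 5]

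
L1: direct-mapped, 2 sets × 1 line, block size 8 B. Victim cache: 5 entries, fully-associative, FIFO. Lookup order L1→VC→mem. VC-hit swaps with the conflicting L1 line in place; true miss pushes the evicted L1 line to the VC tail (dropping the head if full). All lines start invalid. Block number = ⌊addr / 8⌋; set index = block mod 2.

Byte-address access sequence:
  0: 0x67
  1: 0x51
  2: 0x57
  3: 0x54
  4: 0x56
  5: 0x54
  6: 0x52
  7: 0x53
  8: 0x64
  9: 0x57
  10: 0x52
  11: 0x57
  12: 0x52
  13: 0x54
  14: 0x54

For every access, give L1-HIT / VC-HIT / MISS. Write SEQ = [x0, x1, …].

  [0] addr=0x67 blk=12 s=0: MISS | VC []
  [1] addr=0x51 blk=10 s=0: MISS | VC [12]
  [2] addr=0x57 blk=10 s=0: L1-HIT | VC [12]
  [3] addr=0x54 blk=10 s=0: L1-HIT | VC [12]
  [4] addr=0x56 blk=10 s=0: L1-HIT | VC [12]
  [5] addr=0x54 blk=10 s=0: L1-HIT | VC [12]
  [6] addr=0x52 blk=10 s=0: L1-HIT | VC [12]
  [7] addr=0x53 blk=10 s=0: L1-HIT | VC [12]
  [8] addr=0x64 blk=12 s=0: VC-HIT | VC [10]
  [9] addr=0x57 blk=10 s=0: VC-HIT | VC [12]
  [10] addr=0x52 blk=10 s=0: L1-HIT | VC [12]
  [11] addr=0x57 blk=10 s=0: L1-HIT | VC [12]
  [12] addr=0x52 blk=10 s=0: L1-HIT | VC [12]
  [13] addr=0x54 blk=10 s=0: L1-HIT | VC [12]
  [14] addr=0x54 blk=10 s=0: L1-HIT | VC [12]

SEQ = [MISS, MISS, L1-HIT, L1-HIT, L1-HIT, L1-HIT, L1-HIT, L1-HIT, VC-HIT, VC-HIT, L1-HIT, L1-HIT, L1-HIT, L1-HIT, L1-HIT]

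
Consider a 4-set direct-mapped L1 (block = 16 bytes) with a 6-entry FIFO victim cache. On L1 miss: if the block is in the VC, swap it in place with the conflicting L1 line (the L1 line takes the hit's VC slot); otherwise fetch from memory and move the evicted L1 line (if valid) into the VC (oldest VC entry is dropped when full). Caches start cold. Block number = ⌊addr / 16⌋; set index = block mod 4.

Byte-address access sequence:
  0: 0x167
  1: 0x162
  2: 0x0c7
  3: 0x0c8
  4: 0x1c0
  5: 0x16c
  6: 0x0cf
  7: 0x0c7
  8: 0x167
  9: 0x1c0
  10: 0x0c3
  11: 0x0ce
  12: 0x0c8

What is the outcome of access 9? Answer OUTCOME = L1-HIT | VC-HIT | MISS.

OUTCOME = VC-HIT

#0 0x167→b22/s2 MISS; vc=[]
#1 0x162→b22/s2 L1-HIT; vc=[]
#2 0xc7→b12/s0 MISS; vc=[]
#3 0xc8→b12/s0 L1-HIT; vc=[]
#4 0x1c0→b28/s0 MISS; vc=[12]
#5 0x16c→b22/s2 L1-HIT; vc=[12]
#6 0xcf→b12/s0 VC-HIT; vc=[28]
#7 0xc7→b12/s0 L1-HIT; vc=[28]
#8 0x167→b22/s2 L1-HIT; vc=[28]
#9 0x1c0→b28/s0 VC-HIT; vc=[12]
#10 0xc3→b12/s0 VC-HIT; vc=[28]
#11 0xce→b12/s0 L1-HIT; vc=[28]
#12 0xc8→b12/s0 L1-HIT; vc=[28]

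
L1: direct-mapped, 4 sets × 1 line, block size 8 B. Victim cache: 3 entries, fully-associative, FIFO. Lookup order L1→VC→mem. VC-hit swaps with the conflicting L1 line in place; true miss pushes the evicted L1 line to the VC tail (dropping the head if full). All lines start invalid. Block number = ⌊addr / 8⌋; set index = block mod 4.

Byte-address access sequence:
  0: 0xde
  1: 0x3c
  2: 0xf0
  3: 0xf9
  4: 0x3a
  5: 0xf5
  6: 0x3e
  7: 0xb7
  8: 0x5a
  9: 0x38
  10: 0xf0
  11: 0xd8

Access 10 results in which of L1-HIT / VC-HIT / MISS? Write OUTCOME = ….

0: 0xde (blk 27, set 3) → MISS  vc=[]
1: 0x3c (blk 7, set 3) → MISS  vc=[27]
2: 0xf0 (blk 30, set 2) → MISS  vc=[27]
3: 0xf9 (blk 31, set 3) → MISS  vc=[27, 7]
4: 0x3a (blk 7, set 3) → VC-HIT  vc=[27, 31]
5: 0xf5 (blk 30, set 2) → L1-HIT  vc=[27, 31]
6: 0x3e (blk 7, set 3) → L1-HIT  vc=[27, 31]
7: 0xb7 (blk 22, set 2) → MISS  vc=[27, 31, 30]
8: 0x5a (blk 11, set 3) → MISS  vc=[31, 30, 7]
9: 0x38 (blk 7, set 3) → VC-HIT  vc=[31, 30, 11]
10: 0xf0 (blk 30, set 2) → VC-HIT  vc=[31, 22, 11]
11: 0xd8 (blk 27, set 3) → MISS  vc=[22, 11, 7]

OUTCOME = VC-HIT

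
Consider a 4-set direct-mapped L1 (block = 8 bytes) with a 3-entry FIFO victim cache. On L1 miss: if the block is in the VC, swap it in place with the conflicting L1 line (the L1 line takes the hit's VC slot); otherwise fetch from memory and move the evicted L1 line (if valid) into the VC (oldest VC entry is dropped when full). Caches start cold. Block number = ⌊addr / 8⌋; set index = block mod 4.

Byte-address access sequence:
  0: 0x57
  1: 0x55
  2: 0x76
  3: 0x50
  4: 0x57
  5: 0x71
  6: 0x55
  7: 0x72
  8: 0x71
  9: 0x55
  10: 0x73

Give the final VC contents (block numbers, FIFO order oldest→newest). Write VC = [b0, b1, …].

#0 0x57→b10/s2 MISS; vc=[]
#1 0x55→b10/s2 L1-HIT; vc=[]
#2 0x76→b14/s2 MISS; vc=[10]
#3 0x50→b10/s2 VC-HIT; vc=[14]
#4 0x57→b10/s2 L1-HIT; vc=[14]
#5 0x71→b14/s2 VC-HIT; vc=[10]
#6 0x55→b10/s2 VC-HIT; vc=[14]
#7 0x72→b14/s2 VC-HIT; vc=[10]
#8 0x71→b14/s2 L1-HIT; vc=[10]
#9 0x55→b10/s2 VC-HIT; vc=[14]
#10 0x73→b14/s2 VC-HIT; vc=[10]

VC = [10]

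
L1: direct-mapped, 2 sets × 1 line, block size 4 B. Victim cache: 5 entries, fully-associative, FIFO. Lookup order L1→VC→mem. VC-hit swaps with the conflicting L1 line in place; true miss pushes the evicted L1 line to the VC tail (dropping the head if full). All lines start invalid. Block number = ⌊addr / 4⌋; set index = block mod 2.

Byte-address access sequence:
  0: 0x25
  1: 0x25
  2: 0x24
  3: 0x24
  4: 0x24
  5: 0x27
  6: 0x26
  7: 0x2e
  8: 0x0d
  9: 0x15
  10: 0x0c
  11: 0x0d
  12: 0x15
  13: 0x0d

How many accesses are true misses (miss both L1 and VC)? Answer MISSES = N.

MISSES = 4

0: 0x25 (blk 9, set 1) → MISS  vc=[]
1: 0x25 (blk 9, set 1) → L1-HIT  vc=[]
2: 0x24 (blk 9, set 1) → L1-HIT  vc=[]
3: 0x24 (blk 9, set 1) → L1-HIT  vc=[]
4: 0x24 (blk 9, set 1) → L1-HIT  vc=[]
5: 0x27 (blk 9, set 1) → L1-HIT  vc=[]
6: 0x26 (blk 9, set 1) → L1-HIT  vc=[]
7: 0x2e (blk 11, set 1) → MISS  vc=[9]
8: 0xd (blk 3, set 1) → MISS  vc=[9, 11]
9: 0x15 (blk 5, set 1) → MISS  vc=[9, 11, 3]
10: 0xc (blk 3, set 1) → VC-HIT  vc=[9, 11, 5]
11: 0xd (blk 3, set 1) → L1-HIT  vc=[9, 11, 5]
12: 0x15 (blk 5, set 1) → VC-HIT  vc=[9, 11, 3]
13: 0xd (blk 3, set 1) → VC-HIT  vc=[9, 11, 5]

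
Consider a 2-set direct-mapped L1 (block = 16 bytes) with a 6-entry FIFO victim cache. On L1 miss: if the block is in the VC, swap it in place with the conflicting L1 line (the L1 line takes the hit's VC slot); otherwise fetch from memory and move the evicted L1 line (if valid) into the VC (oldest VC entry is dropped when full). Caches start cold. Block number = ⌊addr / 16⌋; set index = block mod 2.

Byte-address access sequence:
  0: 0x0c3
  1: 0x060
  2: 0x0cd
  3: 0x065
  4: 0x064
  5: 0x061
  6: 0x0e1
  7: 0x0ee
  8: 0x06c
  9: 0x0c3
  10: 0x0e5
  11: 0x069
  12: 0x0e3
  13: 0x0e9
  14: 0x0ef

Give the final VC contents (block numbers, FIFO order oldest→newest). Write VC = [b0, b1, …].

  [0] addr=0xc3 blk=12 s=0: MISS | VC []
  [1] addr=0x60 blk=6 s=0: MISS | VC [12]
  [2] addr=0xcd blk=12 s=0: VC-HIT | VC [6]
  [3] addr=0x65 blk=6 s=0: VC-HIT | VC [12]
  [4] addr=0x64 blk=6 s=0: L1-HIT | VC [12]
  [5] addr=0x61 blk=6 s=0: L1-HIT | VC [12]
  [6] addr=0xe1 blk=14 s=0: MISS | VC [12, 6]
  [7] addr=0xee blk=14 s=0: L1-HIT | VC [12, 6]
  [8] addr=0x6c blk=6 s=0: VC-HIT | VC [12, 14]
  [9] addr=0xc3 blk=12 s=0: VC-HIT | VC [6, 14]
  [10] addr=0xe5 blk=14 s=0: VC-HIT | VC [6, 12]
  [11] addr=0x69 blk=6 s=0: VC-HIT | VC [14, 12]
  [12] addr=0xe3 blk=14 s=0: VC-HIT | VC [6, 12]
  [13] addr=0xe9 blk=14 s=0: L1-HIT | VC [6, 12]
  [14] addr=0xef blk=14 s=0: L1-HIT | VC [6, 12]

VC = [6, 12]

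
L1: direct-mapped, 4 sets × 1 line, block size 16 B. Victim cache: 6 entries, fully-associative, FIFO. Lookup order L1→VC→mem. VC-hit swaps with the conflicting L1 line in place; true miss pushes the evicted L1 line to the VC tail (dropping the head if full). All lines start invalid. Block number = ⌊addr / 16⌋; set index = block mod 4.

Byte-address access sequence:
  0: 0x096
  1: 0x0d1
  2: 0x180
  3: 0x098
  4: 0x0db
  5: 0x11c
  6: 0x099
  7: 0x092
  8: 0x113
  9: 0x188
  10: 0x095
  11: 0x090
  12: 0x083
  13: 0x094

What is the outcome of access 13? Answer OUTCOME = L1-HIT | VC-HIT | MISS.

OUTCOME = L1-HIT

0: 0x96 (blk 9, set 1) → MISS  vc=[]
1: 0xd1 (blk 13, set 1) → MISS  vc=[9]
2: 0x180 (blk 24, set 0) → MISS  vc=[9]
3: 0x98 (blk 9, set 1) → VC-HIT  vc=[13]
4: 0xdb (blk 13, set 1) → VC-HIT  vc=[9]
5: 0x11c (blk 17, set 1) → MISS  vc=[9, 13]
6: 0x99 (blk 9, set 1) → VC-HIT  vc=[17, 13]
7: 0x92 (blk 9, set 1) → L1-HIT  vc=[17, 13]
8: 0x113 (blk 17, set 1) → VC-HIT  vc=[9, 13]
9: 0x188 (blk 24, set 0) → L1-HIT  vc=[9, 13]
10: 0x95 (blk 9, set 1) → VC-HIT  vc=[17, 13]
11: 0x90 (blk 9, set 1) → L1-HIT  vc=[17, 13]
12: 0x83 (blk 8, set 0) → MISS  vc=[17, 13, 24]
13: 0x94 (blk 9, set 1) → L1-HIT  vc=[17, 13, 24]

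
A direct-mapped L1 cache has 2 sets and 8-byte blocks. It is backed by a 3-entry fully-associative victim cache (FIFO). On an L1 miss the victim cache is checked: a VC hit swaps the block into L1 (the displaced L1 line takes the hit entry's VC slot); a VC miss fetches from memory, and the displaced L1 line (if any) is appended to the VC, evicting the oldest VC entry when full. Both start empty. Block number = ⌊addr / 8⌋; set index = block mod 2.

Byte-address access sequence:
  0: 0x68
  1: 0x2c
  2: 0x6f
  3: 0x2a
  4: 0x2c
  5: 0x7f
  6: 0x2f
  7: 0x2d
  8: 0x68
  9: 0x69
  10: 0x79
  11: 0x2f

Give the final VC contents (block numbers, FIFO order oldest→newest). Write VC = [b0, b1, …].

0: 0x68 (blk 13, set 1) → MISS  vc=[]
1: 0x2c (blk 5, set 1) → MISS  vc=[13]
2: 0x6f (blk 13, set 1) → VC-HIT  vc=[5]
3: 0x2a (blk 5, set 1) → VC-HIT  vc=[13]
4: 0x2c (blk 5, set 1) → L1-HIT  vc=[13]
5: 0x7f (blk 15, set 1) → MISS  vc=[13, 5]
6: 0x2f (blk 5, set 1) → VC-HIT  vc=[13, 15]
7: 0x2d (blk 5, set 1) → L1-HIT  vc=[13, 15]
8: 0x68 (blk 13, set 1) → VC-HIT  vc=[5, 15]
9: 0x69 (blk 13, set 1) → L1-HIT  vc=[5, 15]
10: 0x79 (blk 15, set 1) → VC-HIT  vc=[5, 13]
11: 0x2f (blk 5, set 1) → VC-HIT  vc=[15, 13]

VC = [15, 13]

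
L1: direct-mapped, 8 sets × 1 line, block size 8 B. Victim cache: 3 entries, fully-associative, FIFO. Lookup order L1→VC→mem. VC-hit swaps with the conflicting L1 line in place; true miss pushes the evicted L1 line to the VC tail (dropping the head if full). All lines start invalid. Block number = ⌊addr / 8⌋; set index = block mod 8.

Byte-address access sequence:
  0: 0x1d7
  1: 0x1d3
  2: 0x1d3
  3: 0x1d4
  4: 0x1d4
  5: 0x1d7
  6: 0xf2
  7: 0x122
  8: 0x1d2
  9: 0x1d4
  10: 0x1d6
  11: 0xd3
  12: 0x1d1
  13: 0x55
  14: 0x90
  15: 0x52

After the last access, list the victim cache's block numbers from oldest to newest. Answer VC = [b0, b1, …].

VC = [26, 58, 18]

  [0] addr=0x1d7 blk=58 s=2: MISS | VC []
  [1] addr=0x1d3 blk=58 s=2: L1-HIT | VC []
  [2] addr=0x1d3 blk=58 s=2: L1-HIT | VC []
  [3] addr=0x1d4 blk=58 s=2: L1-HIT | VC []
  [4] addr=0x1d4 blk=58 s=2: L1-HIT | VC []
  [5] addr=0x1d7 blk=58 s=2: L1-HIT | VC []
  [6] addr=0xf2 blk=30 s=6: MISS | VC []
  [7] addr=0x122 blk=36 s=4: MISS | VC []
  [8] addr=0x1d2 blk=58 s=2: L1-HIT | VC []
  [9] addr=0x1d4 blk=58 s=2: L1-HIT | VC []
  [10] addr=0x1d6 blk=58 s=2: L1-HIT | VC []
  [11] addr=0xd3 blk=26 s=2: MISS | VC [58]
  [12] addr=0x1d1 blk=58 s=2: VC-HIT | VC [26]
  [13] addr=0x55 blk=10 s=2: MISS | VC [26, 58]
  [14] addr=0x90 blk=18 s=2: MISS | VC [26, 58, 10]
  [15] addr=0x52 blk=10 s=2: VC-HIT | VC [26, 58, 18]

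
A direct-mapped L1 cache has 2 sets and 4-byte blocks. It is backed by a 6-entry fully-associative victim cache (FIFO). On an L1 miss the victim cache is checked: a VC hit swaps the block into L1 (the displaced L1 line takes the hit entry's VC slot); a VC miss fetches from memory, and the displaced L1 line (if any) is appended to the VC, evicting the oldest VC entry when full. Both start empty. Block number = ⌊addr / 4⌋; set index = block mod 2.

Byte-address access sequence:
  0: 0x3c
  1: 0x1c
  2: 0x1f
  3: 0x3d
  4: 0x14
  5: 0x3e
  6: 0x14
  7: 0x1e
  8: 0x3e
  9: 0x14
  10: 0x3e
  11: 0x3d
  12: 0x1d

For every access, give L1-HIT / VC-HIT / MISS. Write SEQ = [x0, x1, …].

0: 0x3c (blk 15, set 1) → MISS  vc=[]
1: 0x1c (blk 7, set 1) → MISS  vc=[15]
2: 0x1f (blk 7, set 1) → L1-HIT  vc=[15]
3: 0x3d (blk 15, set 1) → VC-HIT  vc=[7]
4: 0x14 (blk 5, set 1) → MISS  vc=[7, 15]
5: 0x3e (blk 15, set 1) → VC-HIT  vc=[7, 5]
6: 0x14 (blk 5, set 1) → VC-HIT  vc=[7, 15]
7: 0x1e (blk 7, set 1) → VC-HIT  vc=[5, 15]
8: 0x3e (blk 15, set 1) → VC-HIT  vc=[5, 7]
9: 0x14 (blk 5, set 1) → VC-HIT  vc=[15, 7]
10: 0x3e (blk 15, set 1) → VC-HIT  vc=[5, 7]
11: 0x3d (blk 15, set 1) → L1-HIT  vc=[5, 7]
12: 0x1d (blk 7, set 1) → VC-HIT  vc=[5, 15]

SEQ = [MISS, MISS, L1-HIT, VC-HIT, MISS, VC-HIT, VC-HIT, VC-HIT, VC-HIT, VC-HIT, VC-HIT, L1-HIT, VC-HIT]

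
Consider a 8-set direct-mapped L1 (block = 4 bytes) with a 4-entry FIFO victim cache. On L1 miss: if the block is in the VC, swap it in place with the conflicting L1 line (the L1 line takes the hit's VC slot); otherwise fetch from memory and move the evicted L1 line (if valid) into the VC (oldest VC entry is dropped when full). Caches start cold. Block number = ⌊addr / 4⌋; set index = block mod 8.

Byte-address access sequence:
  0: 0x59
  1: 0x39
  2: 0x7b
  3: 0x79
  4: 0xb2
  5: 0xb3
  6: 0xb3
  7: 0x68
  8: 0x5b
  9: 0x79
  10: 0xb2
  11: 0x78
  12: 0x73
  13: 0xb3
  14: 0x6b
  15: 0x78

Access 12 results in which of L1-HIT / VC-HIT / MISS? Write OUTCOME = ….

OUTCOME = MISS

#0 0x59→b22/s6 MISS; vc=[]
#1 0x39→b14/s6 MISS; vc=[22]
#2 0x7b→b30/s6 MISS; vc=[22,14]
#3 0x79→b30/s6 L1-HIT; vc=[22,14]
#4 0xb2→b44/s4 MISS; vc=[22,14]
#5 0xb3→b44/s4 L1-HIT; vc=[22,14]
#6 0xb3→b44/s4 L1-HIT; vc=[22,14]
#7 0x68→b26/s2 MISS; vc=[22,14]
#8 0x5b→b22/s6 VC-HIT; vc=[30,14]
#9 0x79→b30/s6 VC-HIT; vc=[22,14]
#10 0xb2→b44/s4 L1-HIT; vc=[22,14]
#11 0x78→b30/s6 L1-HIT; vc=[22,14]
#12 0x73→b28/s4 MISS; vc=[22,14,44]
#13 0xb3→b44/s4 VC-HIT; vc=[22,14,28]
#14 0x6b→b26/s2 L1-HIT; vc=[22,14,28]
#15 0x78→b30/s6 L1-HIT; vc=[22,14,28]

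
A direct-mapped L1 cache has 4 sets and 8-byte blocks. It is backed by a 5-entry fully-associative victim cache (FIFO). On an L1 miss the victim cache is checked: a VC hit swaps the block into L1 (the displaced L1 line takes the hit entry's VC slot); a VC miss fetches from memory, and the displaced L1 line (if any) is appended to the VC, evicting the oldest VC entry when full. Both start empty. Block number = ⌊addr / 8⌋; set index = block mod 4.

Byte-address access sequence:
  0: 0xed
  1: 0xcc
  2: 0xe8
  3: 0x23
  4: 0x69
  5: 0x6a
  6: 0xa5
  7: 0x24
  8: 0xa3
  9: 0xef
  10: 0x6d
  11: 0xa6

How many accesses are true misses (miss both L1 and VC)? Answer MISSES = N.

#0 0xed→b29/s1 MISS; vc=[]
#1 0xcc→b25/s1 MISS; vc=[29]
#2 0xe8→b29/s1 VC-HIT; vc=[25]
#3 0x23→b4/s0 MISS; vc=[25]
#4 0x69→b13/s1 MISS; vc=[25,29]
#5 0x6a→b13/s1 L1-HIT; vc=[25,29]
#6 0xa5→b20/s0 MISS; vc=[25,29,4]
#7 0x24→b4/s0 VC-HIT; vc=[25,29,20]
#8 0xa3→b20/s0 VC-HIT; vc=[25,29,4]
#9 0xef→b29/s1 VC-HIT; vc=[25,13,4]
#10 0x6d→b13/s1 VC-HIT; vc=[25,29,4]
#11 0xa6→b20/s0 L1-HIT; vc=[25,29,4]

MISSES = 5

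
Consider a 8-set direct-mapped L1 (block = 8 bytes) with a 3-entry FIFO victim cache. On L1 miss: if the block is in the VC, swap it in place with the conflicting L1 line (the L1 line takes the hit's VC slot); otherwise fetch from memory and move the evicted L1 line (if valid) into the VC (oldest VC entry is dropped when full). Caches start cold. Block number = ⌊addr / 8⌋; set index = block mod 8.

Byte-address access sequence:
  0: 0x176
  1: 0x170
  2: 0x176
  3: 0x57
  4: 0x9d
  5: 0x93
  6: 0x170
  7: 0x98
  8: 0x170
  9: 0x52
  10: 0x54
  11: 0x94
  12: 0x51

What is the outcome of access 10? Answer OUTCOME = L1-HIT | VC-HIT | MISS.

  [0] addr=0x176 blk=46 s=6: MISS | VC []
  [1] addr=0x170 blk=46 s=6: L1-HIT | VC []
  [2] addr=0x176 blk=46 s=6: L1-HIT | VC []
  [3] addr=0x57 blk=10 s=2: MISS | VC []
  [4] addr=0x9d blk=19 s=3: MISS | VC []
  [5] addr=0x93 blk=18 s=2: MISS | VC [10]
  [6] addr=0x170 blk=46 s=6: L1-HIT | VC [10]
  [7] addr=0x98 blk=19 s=3: L1-HIT | VC [10]
  [8] addr=0x170 blk=46 s=6: L1-HIT | VC [10]
  [9] addr=0x52 blk=10 s=2: VC-HIT | VC [18]
  [10] addr=0x54 blk=10 s=2: L1-HIT | VC [18]
  [11] addr=0x94 blk=18 s=2: VC-HIT | VC [10]
  [12] addr=0x51 blk=10 s=2: VC-HIT | VC [18]

OUTCOME = L1-HIT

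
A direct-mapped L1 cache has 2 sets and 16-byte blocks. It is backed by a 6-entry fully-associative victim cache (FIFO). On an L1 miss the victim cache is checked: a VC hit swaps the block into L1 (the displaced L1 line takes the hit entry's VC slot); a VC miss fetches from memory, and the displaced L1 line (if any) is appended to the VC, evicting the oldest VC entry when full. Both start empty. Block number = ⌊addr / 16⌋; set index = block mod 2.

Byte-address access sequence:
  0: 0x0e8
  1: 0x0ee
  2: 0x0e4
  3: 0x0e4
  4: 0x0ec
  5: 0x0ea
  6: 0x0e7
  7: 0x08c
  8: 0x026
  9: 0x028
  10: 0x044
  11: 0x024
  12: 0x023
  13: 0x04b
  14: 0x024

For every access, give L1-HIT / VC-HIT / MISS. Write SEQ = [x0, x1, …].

#0 0xe8→b14/s0 MISS; vc=[]
#1 0xee→b14/s0 L1-HIT; vc=[]
#2 0xe4→b14/s0 L1-HIT; vc=[]
#3 0xe4→b14/s0 L1-HIT; vc=[]
#4 0xec→b14/s0 L1-HIT; vc=[]
#5 0xea→b14/s0 L1-HIT; vc=[]
#6 0xe7→b14/s0 L1-HIT; vc=[]
#7 0x8c→b8/s0 MISS; vc=[14]
#8 0x26→b2/s0 MISS; vc=[14,8]
#9 0x28→b2/s0 L1-HIT; vc=[14,8]
#10 0x44→b4/s0 MISS; vc=[14,8,2]
#11 0x24→b2/s0 VC-HIT; vc=[14,8,4]
#12 0x23→b2/s0 L1-HIT; vc=[14,8,4]
#13 0x4b→b4/s0 VC-HIT; vc=[14,8,2]
#14 0x24→b2/s0 VC-HIT; vc=[14,8,4]

SEQ = [MISS, L1-HIT, L1-HIT, L1-HIT, L1-HIT, L1-HIT, L1-HIT, MISS, MISS, L1-HIT, MISS, VC-HIT, L1-HIT, VC-HIT, VC-HIT]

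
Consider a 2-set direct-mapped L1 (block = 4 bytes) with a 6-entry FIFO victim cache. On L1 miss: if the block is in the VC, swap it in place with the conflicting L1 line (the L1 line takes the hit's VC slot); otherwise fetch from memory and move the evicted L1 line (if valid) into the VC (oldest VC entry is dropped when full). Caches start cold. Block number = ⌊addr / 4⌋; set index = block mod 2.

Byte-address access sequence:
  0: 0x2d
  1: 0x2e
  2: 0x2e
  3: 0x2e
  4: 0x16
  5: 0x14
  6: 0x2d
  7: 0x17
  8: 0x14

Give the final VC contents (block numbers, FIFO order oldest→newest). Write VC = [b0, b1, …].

VC = [11]

  [0] addr=0x2d blk=11 s=1: MISS | VC []
  [1] addr=0x2e blk=11 s=1: L1-HIT | VC []
  [2] addr=0x2e blk=11 s=1: L1-HIT | VC []
  [3] addr=0x2e blk=11 s=1: L1-HIT | VC []
  [4] addr=0x16 blk=5 s=1: MISS | VC [11]
  [5] addr=0x14 blk=5 s=1: L1-HIT | VC [11]
  [6] addr=0x2d blk=11 s=1: VC-HIT | VC [5]
  [7] addr=0x17 blk=5 s=1: VC-HIT | VC [11]
  [8] addr=0x14 blk=5 s=1: L1-HIT | VC [11]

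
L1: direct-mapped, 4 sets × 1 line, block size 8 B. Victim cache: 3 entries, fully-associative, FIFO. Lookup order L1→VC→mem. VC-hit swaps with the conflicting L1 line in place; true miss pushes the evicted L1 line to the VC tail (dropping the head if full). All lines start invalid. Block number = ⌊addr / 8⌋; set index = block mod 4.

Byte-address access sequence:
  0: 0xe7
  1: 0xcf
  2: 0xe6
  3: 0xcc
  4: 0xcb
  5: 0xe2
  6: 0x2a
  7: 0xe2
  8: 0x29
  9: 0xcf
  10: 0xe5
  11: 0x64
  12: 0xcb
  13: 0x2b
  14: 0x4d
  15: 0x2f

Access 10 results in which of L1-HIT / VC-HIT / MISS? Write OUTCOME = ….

#0 0xe7→b28/s0 MISS; vc=[]
#1 0xcf→b25/s1 MISS; vc=[]
#2 0xe6→b28/s0 L1-HIT; vc=[]
#3 0xcc→b25/s1 L1-HIT; vc=[]
#4 0xcb→b25/s1 L1-HIT; vc=[]
#5 0xe2→b28/s0 L1-HIT; vc=[]
#6 0x2a→b5/s1 MISS; vc=[25]
#7 0xe2→b28/s0 L1-HIT; vc=[25]
#8 0x29→b5/s1 L1-HIT; vc=[25]
#9 0xcf→b25/s1 VC-HIT; vc=[5]
#10 0xe5→b28/s0 L1-HIT; vc=[5]
#11 0x64→b12/s0 MISS; vc=[5,28]
#12 0xcb→b25/s1 L1-HIT; vc=[5,28]
#13 0x2b→b5/s1 VC-HIT; vc=[25,28]
#14 0x4d→b9/s1 MISS; vc=[25,28,5]
#15 0x2f→b5/s1 VC-HIT; vc=[25,28,9]

OUTCOME = L1-HIT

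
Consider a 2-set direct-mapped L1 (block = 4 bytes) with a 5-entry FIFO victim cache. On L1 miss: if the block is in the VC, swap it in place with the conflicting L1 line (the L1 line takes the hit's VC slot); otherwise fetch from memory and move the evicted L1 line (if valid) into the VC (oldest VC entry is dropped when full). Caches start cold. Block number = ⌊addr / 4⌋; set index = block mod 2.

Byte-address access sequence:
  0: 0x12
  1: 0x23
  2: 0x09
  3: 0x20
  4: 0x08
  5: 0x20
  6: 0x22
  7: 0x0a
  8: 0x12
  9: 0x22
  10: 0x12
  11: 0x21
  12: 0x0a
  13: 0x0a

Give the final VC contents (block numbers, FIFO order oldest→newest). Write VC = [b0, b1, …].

VC = [8, 4]

0: 0x12 (blk 4, set 0) → MISS  vc=[]
1: 0x23 (blk 8, set 0) → MISS  vc=[4]
2: 0x9 (blk 2, set 0) → MISS  vc=[4, 8]
3: 0x20 (blk 8, set 0) → VC-HIT  vc=[4, 2]
4: 0x8 (blk 2, set 0) → VC-HIT  vc=[4, 8]
5: 0x20 (blk 8, set 0) → VC-HIT  vc=[4, 2]
6: 0x22 (blk 8, set 0) → L1-HIT  vc=[4, 2]
7: 0xa (blk 2, set 0) → VC-HIT  vc=[4, 8]
8: 0x12 (blk 4, set 0) → VC-HIT  vc=[2, 8]
9: 0x22 (blk 8, set 0) → VC-HIT  vc=[2, 4]
10: 0x12 (blk 4, set 0) → VC-HIT  vc=[2, 8]
11: 0x21 (blk 8, set 0) → VC-HIT  vc=[2, 4]
12: 0xa (blk 2, set 0) → VC-HIT  vc=[8, 4]
13: 0xa (blk 2, set 0) → L1-HIT  vc=[8, 4]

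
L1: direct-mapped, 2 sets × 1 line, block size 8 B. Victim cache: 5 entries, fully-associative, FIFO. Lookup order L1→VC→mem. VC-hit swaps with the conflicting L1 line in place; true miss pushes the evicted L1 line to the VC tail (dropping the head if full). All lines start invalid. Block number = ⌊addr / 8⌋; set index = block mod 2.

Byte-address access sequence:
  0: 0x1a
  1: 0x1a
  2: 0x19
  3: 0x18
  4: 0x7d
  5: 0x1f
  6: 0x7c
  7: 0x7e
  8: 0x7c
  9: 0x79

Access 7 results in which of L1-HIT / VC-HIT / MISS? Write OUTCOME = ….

#0 0x1a→b3/s1 MISS; vc=[]
#1 0x1a→b3/s1 L1-HIT; vc=[]
#2 0x19→b3/s1 L1-HIT; vc=[]
#3 0x18→b3/s1 L1-HIT; vc=[]
#4 0x7d→b15/s1 MISS; vc=[3]
#5 0x1f→b3/s1 VC-HIT; vc=[15]
#6 0x7c→b15/s1 VC-HIT; vc=[3]
#7 0x7e→b15/s1 L1-HIT; vc=[3]
#8 0x7c→b15/s1 L1-HIT; vc=[3]
#9 0x79→b15/s1 L1-HIT; vc=[3]

OUTCOME = L1-HIT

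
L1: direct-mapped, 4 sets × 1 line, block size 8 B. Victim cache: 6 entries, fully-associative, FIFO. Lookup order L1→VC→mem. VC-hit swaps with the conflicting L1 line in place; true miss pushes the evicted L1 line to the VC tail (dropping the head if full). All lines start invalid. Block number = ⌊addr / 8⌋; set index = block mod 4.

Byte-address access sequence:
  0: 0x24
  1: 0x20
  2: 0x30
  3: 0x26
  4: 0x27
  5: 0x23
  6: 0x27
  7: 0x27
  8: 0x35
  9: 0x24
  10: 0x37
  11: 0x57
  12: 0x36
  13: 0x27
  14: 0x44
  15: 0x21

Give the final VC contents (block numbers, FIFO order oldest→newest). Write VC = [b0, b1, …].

VC = [10, 8]

#0 0x24→b4/s0 MISS; vc=[]
#1 0x20→b4/s0 L1-HIT; vc=[]
#2 0x30→b6/s2 MISS; vc=[]
#3 0x26→b4/s0 L1-HIT; vc=[]
#4 0x27→b4/s0 L1-HIT; vc=[]
#5 0x23→b4/s0 L1-HIT; vc=[]
#6 0x27→b4/s0 L1-HIT; vc=[]
#7 0x27→b4/s0 L1-HIT; vc=[]
#8 0x35→b6/s2 L1-HIT; vc=[]
#9 0x24→b4/s0 L1-HIT; vc=[]
#10 0x37→b6/s2 L1-HIT; vc=[]
#11 0x57→b10/s2 MISS; vc=[6]
#12 0x36→b6/s2 VC-HIT; vc=[10]
#13 0x27→b4/s0 L1-HIT; vc=[10]
#14 0x44→b8/s0 MISS; vc=[10,4]
#15 0x21→b4/s0 VC-HIT; vc=[10,8]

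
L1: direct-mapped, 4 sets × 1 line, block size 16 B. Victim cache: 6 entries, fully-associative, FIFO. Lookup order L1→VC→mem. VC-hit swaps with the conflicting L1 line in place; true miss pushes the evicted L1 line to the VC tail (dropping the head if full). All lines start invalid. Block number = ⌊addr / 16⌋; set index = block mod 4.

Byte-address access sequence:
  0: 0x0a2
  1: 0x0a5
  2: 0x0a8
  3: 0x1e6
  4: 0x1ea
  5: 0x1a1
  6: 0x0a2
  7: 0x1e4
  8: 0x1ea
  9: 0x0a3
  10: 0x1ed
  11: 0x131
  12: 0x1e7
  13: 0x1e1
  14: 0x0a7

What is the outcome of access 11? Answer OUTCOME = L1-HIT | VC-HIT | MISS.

OUTCOME = MISS

0: 0xa2 (blk 10, set 2) → MISS  vc=[]
1: 0xa5 (blk 10, set 2) → L1-HIT  vc=[]
2: 0xa8 (blk 10, set 2) → L1-HIT  vc=[]
3: 0x1e6 (blk 30, set 2) → MISS  vc=[10]
4: 0x1ea (blk 30, set 2) → L1-HIT  vc=[10]
5: 0x1a1 (blk 26, set 2) → MISS  vc=[10, 30]
6: 0xa2 (blk 10, set 2) → VC-HIT  vc=[26, 30]
7: 0x1e4 (blk 30, set 2) → VC-HIT  vc=[26, 10]
8: 0x1ea (blk 30, set 2) → L1-HIT  vc=[26, 10]
9: 0xa3 (blk 10, set 2) → VC-HIT  vc=[26, 30]
10: 0x1ed (blk 30, set 2) → VC-HIT  vc=[26, 10]
11: 0x131 (blk 19, set 3) → MISS  vc=[26, 10]
12: 0x1e7 (blk 30, set 2) → L1-HIT  vc=[26, 10]
13: 0x1e1 (blk 30, set 2) → L1-HIT  vc=[26, 10]
14: 0xa7 (blk 10, set 2) → VC-HIT  vc=[26, 30]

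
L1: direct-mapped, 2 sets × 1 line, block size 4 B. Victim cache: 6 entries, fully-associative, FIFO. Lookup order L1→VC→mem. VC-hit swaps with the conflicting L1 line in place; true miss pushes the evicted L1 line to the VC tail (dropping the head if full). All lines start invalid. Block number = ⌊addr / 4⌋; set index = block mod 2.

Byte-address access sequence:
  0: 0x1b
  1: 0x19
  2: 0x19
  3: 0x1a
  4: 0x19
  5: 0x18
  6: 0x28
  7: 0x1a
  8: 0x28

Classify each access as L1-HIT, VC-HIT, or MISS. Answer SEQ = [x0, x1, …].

SEQ = [MISS, L1-HIT, L1-HIT, L1-HIT, L1-HIT, L1-HIT, MISS, VC-HIT, VC-HIT]

0: 0x1b (blk 6, set 0) → MISS  vc=[]
1: 0x19 (blk 6, set 0) → L1-HIT  vc=[]
2: 0x19 (blk 6, set 0) → L1-HIT  vc=[]
3: 0x1a (blk 6, set 0) → L1-HIT  vc=[]
4: 0x19 (blk 6, set 0) → L1-HIT  vc=[]
5: 0x18 (blk 6, set 0) → L1-HIT  vc=[]
6: 0x28 (blk 10, set 0) → MISS  vc=[6]
7: 0x1a (blk 6, set 0) → VC-HIT  vc=[10]
8: 0x28 (blk 10, set 0) → VC-HIT  vc=[6]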